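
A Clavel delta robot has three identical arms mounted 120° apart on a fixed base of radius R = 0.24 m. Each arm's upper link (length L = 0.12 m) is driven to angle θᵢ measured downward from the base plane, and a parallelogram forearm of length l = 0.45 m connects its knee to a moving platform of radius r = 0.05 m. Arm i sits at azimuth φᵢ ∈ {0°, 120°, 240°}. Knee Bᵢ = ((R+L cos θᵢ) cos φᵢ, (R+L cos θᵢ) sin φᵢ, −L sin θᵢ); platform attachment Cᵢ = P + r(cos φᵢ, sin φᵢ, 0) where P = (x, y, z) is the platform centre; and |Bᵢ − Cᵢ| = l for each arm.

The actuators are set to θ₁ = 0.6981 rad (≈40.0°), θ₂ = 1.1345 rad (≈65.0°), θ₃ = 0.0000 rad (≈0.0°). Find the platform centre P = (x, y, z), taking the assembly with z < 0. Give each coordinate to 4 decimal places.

arm 1 at φ=0.0°: ρ1 = 0.2819;  S1 = (0.2819, 0.0000, -0.0771)
S2 = (0.2407·cos120.0°, 0.2407·sin120.0°, -0.1088) = (-0.1204, 0.2085, -0.1088)
φ3=240.0°: virtual centre (-0.1550, -0.2685, 0.0000), radius l
subtract pairs → two planes through P
[-0.8046 0.4169 -0.0633]·P = -0.0157;  [-0.8739 -0.5369 0.1543]·P = 0.0107
Cramer: x(z) = 0.0050+0.0381z;  y(z) = -0.0280+0.2253z
quadratic in z: (1.0522)z²+(0.1206)z+(-0.1191)=0, √Δ=0.7181 → z ∈ {-0.3985, 0.2839}; z = -0.3985 (taking z<0)
x = -0.0102, y = -0.1177

(-0.0102, -0.1177, -0.3985)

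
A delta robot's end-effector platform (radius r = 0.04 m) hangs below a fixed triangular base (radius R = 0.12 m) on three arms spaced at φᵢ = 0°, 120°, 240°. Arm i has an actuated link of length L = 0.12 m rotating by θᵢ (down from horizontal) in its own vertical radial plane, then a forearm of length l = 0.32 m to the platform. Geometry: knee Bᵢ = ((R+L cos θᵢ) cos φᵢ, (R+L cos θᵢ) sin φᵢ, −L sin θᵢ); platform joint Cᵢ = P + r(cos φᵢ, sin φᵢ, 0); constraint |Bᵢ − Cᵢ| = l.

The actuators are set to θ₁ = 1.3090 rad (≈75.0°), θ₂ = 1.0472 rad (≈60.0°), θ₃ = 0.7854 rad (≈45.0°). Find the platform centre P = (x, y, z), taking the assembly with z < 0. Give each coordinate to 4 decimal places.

φ1=0.0°: virtual centre (0.1111, 0.0000, -0.1159), radius l
O2 = (0.1400·cos120.0°, 0.1400·sin120.0°, -0.1039) = (-0.0700, 0.1212, -0.1039)
O3 = (0.1649·cos240.0°, 0.1649·sin240.0°, -0.0849) = (-0.0824, -0.1428, -0.0849)
eliminate P² terms by subtracting sphere 1 from 2 and 3
[-0.3621 0.2425 0.0240]·P = 0.0046;  [-0.3870 -0.2855 0.0621]·P = 0.0086
det = 0.1972;  x = -0.0173+0.1111z,  y = -0.0067+0.0670z
sphere 1 gives Az²+Bz+C=0 with A=1.0168, B=0.2024, C=-0.0724;  B²−4AC=0.3356;  roots -0.3844, 0.1853;  negative root z = -0.3844
x = -0.0600, y = -0.0325

(-0.0600, -0.0325, -0.3844)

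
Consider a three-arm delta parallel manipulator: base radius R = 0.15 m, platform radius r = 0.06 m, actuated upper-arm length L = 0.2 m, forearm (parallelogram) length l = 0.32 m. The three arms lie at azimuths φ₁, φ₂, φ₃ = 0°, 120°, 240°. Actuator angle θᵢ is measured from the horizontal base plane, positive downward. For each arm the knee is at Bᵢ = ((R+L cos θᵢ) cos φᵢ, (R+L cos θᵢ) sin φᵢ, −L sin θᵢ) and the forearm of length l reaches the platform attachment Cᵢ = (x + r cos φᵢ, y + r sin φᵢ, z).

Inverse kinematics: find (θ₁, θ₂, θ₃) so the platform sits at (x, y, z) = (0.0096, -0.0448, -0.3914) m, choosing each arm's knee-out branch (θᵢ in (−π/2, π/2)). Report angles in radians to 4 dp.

φ1=0.0° → target in arm frame (0.0096, -0.0448)
  A cos θ + B sin θ = C:  0.0804·cos θ + -0.3914·sin θ = -0.2482
  √(A²+B²)=0.3996;  θ1 = -1.3682+2.2409 ≈ 0.8727
arm 2 (φ=120.0°): x'=-0.0436, y'=0.0141
  A=0.1336, B=-0.3914, C=(l²−L²−A²−y'²−z²)/(2L)=-0.2721
  γ=atan2(-0.3914,0.1336)=-1.2419;  ψ=arccos(-0.6579)=2.2889;  θ2=γ+ψ≈1.0470
rotate P by −φ3: (0.0340, 0.0307, -0.3914)
  A=0.0560, B=-0.3914, C=(l²−L²−A²−y'²−z²)/(2L)=-0.2372
  θ3 = atan2(B,A) + arccos(C/0.3954) = 0.7855

θ₁ = 0.8727, θ₂ = 1.0470, θ₃ = 0.7855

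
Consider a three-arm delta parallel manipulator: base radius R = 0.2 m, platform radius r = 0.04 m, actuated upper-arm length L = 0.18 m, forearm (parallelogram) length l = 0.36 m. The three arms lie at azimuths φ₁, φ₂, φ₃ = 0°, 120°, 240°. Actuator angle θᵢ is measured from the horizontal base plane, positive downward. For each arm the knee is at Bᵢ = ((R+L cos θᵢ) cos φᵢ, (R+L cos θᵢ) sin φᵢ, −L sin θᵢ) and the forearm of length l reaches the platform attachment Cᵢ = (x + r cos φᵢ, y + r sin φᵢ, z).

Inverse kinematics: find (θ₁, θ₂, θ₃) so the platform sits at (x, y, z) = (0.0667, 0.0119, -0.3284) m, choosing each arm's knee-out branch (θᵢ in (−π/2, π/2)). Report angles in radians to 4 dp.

θ₁ = 0.4361, θ₂ = 0.8727, θ₃ = 0.9601

φ1=0.0° → target in arm frame (0.0667, 0.0119)
  A cos θ + B sin θ = C:  0.0933·cos θ + -0.3284·sin θ = -0.0541
  θ1 = atan2(B,A) + arccos(C/0.3414) = 0.4361
arm 2 (φ=120.0°): x'=-0.0230, y'=-0.0637
  A=0.1830, B=-0.3284, C=(l²−L²−A²−y'²−z²)/(2L)=-0.1339
  θ2 = atan2(B,A) + arccos(C/0.3760) = 0.8727
φ3=240.0° → target in arm frame (-0.0437, 0.0518)
  e−x'=0.2037;  (l²−L²−(e−x')²−y'²−z²)/2L = -0.1522
  γ=atan2(-0.3284,0.2037)=-1.0157;  ψ=arccos(-0.3940)=1.9758;  θ3=γ+ψ≈0.9601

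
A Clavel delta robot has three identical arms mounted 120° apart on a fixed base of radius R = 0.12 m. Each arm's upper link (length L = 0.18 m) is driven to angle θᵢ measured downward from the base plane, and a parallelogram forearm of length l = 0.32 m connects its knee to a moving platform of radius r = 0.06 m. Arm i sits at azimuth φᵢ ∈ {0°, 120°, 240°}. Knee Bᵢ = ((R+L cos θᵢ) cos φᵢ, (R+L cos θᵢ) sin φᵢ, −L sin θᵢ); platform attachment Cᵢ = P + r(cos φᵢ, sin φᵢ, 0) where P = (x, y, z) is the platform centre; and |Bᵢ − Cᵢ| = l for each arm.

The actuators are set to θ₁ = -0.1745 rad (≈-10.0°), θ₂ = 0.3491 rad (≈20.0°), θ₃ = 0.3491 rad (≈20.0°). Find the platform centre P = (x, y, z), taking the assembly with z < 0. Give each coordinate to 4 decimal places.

(0.0641, 0.0000, -0.2379)

arm 1 at φ=0.0°: ρ1 = 0.2373;  centre 1 = (0.2373, 0.0000, 0.0313)
arm 2 at φ=120.0°: ρ2 = 0.2291;  centre 2 = (-0.1146, 0.1984, -0.0616)
φ3=240.0°: virtual centre (-0.1146, -0.1984, -0.0616), radius l
eliminate P² terms by subtracting sphere 1 from 2 and 3
linear system: -0.7037x+0.3969y = -0.0010−-0.1856z; -0.7037x+-0.3969y = -0.0010−-0.1856z
det = 0.5586;  x = 0.0014+-0.2638z,  y = 0.0000+0.0000z
sphere 1 gives Az²+Bz+C=0 with A=1.0696, B=0.0620, C=-0.0458;  B²−4AC=0.1997;  roots -0.2379, 0.1799;  negative root z = -0.2379
x = 0.0641, y = 0.0000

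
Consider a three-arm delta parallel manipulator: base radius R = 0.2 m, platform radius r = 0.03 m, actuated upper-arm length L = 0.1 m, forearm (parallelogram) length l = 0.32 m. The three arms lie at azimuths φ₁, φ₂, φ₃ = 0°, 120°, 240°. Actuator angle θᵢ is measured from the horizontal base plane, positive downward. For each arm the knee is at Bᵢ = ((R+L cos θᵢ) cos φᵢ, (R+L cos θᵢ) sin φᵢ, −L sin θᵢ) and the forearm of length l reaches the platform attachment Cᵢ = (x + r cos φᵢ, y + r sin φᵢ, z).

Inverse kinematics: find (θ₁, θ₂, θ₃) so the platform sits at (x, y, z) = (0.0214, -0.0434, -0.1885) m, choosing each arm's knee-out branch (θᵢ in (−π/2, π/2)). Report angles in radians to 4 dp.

θ₁ = -0.0875, θ₂ = 0.6981, θ₃ = -0.1756

arm 1 (φ=0.0°): x'=0.0214, y'=-0.0434
  A cos θ + B sin θ = C:  0.1486·cos θ + -0.1885·sin θ = 0.1645
  γ=atan2(-0.1885,0.1486)=-0.9032;  ψ=arccos(0.6854)=0.8157;  θ1=γ+ψ≈-0.0875
rotate P by −φ2: (-0.0483, 0.0032, -0.1885)
  e−x'=0.2183;  (l²−L²−(e−x')²−y'²−z²)/2L = 0.0460
  √(A²+B²)=0.2884;  θ2 = -0.7123+1.4105 ≈ 0.6981
arm 3 (φ=240.0°): x'=0.0269, y'=0.0402
  A cos θ + B sin θ = C:  0.1431·cos θ + -0.1885·sin θ = 0.1738
  γ=atan2(-0.1885,0.1431)=-0.9214;  ψ=arccos(0.7345)=0.7459;  θ3=γ+ψ≈-0.1756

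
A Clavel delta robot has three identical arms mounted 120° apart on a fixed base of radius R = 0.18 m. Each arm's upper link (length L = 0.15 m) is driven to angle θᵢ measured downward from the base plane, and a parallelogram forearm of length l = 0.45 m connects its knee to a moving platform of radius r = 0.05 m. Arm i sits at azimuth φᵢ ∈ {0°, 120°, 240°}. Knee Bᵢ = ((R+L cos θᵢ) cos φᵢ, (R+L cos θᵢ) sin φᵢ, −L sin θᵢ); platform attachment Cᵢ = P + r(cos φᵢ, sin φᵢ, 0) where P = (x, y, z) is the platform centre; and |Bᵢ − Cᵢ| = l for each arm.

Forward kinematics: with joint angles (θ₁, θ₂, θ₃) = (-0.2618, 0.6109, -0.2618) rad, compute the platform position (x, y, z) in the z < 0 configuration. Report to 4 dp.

arm 1 at φ=0.0°: (R−r)+L cos θ1 = 0.2749;  centre 1 = (0.2749, 0.0000, 0.0388)
φ2=120.0°: virtual centre (-0.1264, 0.2190, -0.0860), radius l
centre 3 = (0.2749·cos240.0°, 0.2749·sin240.0°, 0.0388) = (-0.1374, -0.2381, 0.0388)
eliminate P² terms by subtracting sphere 1 from 2 and 3
linear system: -0.8026x+0.4380y = -0.0057−-0.2497z; -0.8247x+-0.4761y = 0.0000−0.0000z
det = 0.7433;  x = 0.0037+-0.1600z,  y = -0.0064+0.2770z
into |P−centre ₁|² = l²: 1.1023z² + 0.0056z + -0.1274 = 0;  Δ = 0.5617;  z = -0.3425 or 0.3374 → z<0 root = -0.3425
x = 0.0585, y = -0.1012

(0.0585, -0.1012, -0.3425)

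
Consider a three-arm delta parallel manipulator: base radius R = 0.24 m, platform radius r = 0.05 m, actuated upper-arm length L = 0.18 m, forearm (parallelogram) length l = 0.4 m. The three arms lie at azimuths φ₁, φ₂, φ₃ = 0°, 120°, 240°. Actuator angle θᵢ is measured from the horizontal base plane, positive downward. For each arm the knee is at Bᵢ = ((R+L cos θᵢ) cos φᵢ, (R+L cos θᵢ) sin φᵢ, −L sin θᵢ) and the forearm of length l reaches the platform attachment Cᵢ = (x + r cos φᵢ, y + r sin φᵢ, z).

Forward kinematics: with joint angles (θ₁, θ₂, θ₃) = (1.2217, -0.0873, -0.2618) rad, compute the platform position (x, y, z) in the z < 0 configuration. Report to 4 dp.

φ1=0.0°: virtual centre (0.2516, 0.0000, -0.1691), radius l
φ2=120.0°: virtual centre (-0.1847, 0.3198, 0.0157), radius l
S3 = (0.3639·cos240.0°, 0.3639·sin240.0°, 0.0466) = (-0.1819, -0.3151, 0.0466)
|S₂|²−|S₁|² = 0.0447;  |S₃|²−|S₁|² = 0.0427
plane₁₂: -0.8725x+0.6397y+0.3697z = 0.0447
Cramer: x(z) = -0.0502+0.4608z;  y(z) = 0.0014+0.0506z
sphere 1 gives Az²+Bz+C=0 with A=1.2149, B=0.0603, C=-0.0403;  B²−4AC=0.1995;  roots -0.2086, 0.1590;  negative root z = -0.2086
x = -0.1464, y = -0.0091

(-0.1464, -0.0091, -0.2086)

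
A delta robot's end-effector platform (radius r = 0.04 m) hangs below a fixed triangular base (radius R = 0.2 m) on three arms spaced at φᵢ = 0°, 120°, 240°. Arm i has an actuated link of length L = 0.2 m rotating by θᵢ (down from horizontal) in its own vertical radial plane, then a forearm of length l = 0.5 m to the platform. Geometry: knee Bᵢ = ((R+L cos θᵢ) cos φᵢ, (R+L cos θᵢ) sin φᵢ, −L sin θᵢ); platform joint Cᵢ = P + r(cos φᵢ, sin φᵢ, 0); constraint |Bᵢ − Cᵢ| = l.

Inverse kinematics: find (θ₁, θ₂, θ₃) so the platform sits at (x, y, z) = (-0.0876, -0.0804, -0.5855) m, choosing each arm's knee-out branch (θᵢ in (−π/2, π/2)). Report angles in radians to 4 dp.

arm 1 (φ=0.0°): x'=-0.0876, y'=-0.0804
  A=0.2476, B=-0.5855, C=(l²−L²−A²−y'²−z²)/(2L)=-0.5015
  γ=atan2(-0.5855,0.2476)=-1.1707;  ψ=arccos(-0.7888)=2.4797;  θ1=γ+ψ≈1.3090
arm 2 (φ=120.0°): x'=-0.0258, y'=0.1161
  e−x'=0.1858;  (l²−L²−(e−x')²−y'²−z²)/2L = -0.4520
  √(A²+B²)=0.6143;  θ2 = -1.2635+2.3978 ≈ 1.1343
rotate P by −φ3: (0.1134, -0.0357, -0.5855)
  A=0.0466, B=-0.5855, C=(l²−L²−A²−y'²−z²)/(2L)=-0.3406
  γ=atan2(-0.5855,0.0466)=-1.4914;  ψ=arccos(-0.5799)=2.1895;  θ3=γ+ψ≈0.6980

θ₁ = 1.3090, θ₂ = 1.1343, θ₃ = 0.6980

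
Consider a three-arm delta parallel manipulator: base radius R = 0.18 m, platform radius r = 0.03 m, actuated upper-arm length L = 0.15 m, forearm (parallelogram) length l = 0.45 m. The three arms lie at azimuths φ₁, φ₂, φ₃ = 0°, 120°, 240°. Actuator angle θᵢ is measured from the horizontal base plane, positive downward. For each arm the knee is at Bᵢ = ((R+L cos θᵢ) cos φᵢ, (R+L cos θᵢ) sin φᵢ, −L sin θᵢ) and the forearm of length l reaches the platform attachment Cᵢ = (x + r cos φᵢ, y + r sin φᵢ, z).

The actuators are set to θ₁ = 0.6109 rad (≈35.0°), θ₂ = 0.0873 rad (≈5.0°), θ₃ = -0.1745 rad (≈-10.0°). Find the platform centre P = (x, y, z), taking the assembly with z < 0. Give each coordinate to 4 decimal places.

φ1=0.0°: virtual centre (0.2729, 0.0000, -0.0860), radius l
arm 2 at φ=120.0°: (R−r)+L cos θ2 = 0.2994;  centre 2 = (-0.1497, 0.2593, -0.0131)
centre 3 = (0.2977·cos240.0°, 0.2977·sin240.0°, 0.0260) = (-0.1489, -0.2578, 0.0260)
eliminate P² terms by subtracting sphere 1 from 2 and 3
[-0.8452 0.5186 0.1459]·P = 0.0080;  [-0.8435 -0.5157 0.2242]·P = 0.0075
det = 0.8733;  x = -0.0091+0.2193z,  y = 0.0005+0.0760z
into |P−centre ₁|² = l²: 1.0539z² + 0.0485z + -0.1156 = 0;  Δ = 0.4895;  z = -0.3549 or 0.3090 → z<0 root = -0.3549
x = -0.0870, y = -0.0265

(-0.0870, -0.0265, -0.3549)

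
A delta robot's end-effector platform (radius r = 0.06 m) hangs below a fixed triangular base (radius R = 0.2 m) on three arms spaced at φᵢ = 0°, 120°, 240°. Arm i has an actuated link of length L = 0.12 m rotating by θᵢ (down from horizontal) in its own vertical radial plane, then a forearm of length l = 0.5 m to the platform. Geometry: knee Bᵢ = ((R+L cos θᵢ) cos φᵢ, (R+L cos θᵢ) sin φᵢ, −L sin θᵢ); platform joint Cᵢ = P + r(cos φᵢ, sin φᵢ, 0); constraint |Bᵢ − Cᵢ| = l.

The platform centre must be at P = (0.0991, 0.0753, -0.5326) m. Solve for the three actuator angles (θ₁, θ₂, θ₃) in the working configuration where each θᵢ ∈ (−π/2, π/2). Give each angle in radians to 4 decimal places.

arm 1 (φ=0.0°): x'=0.0991, y'=0.0753
  e−x'=0.0409;  (l²−L²−(e−x')²−y'²−z²)/2L = -0.2309
  √(A²+B²)=0.5342;  θ1 = -1.4942+2.0177 ≈ 0.5236
arm 2 (φ=120.0°): x'=0.0157, y'=-0.1235
  A cos θ + B sin θ = C:  0.1243·cos θ + -0.5326·sin θ = -0.3282
  θ2 = atan2(B,A) + arccos(C/0.5469) = 0.8730
rotate P by −φ3: (-0.1148, 0.0482, -0.5326)
  A cos θ + B sin θ = C:  0.2548·cos θ + -0.5326·sin θ = -0.4804
  θ3 = atan2(B,A) + arccos(C/0.5904) = 1.3965

θ₁ = 0.5236, θ₂ = 0.8730, θ₃ = 1.3965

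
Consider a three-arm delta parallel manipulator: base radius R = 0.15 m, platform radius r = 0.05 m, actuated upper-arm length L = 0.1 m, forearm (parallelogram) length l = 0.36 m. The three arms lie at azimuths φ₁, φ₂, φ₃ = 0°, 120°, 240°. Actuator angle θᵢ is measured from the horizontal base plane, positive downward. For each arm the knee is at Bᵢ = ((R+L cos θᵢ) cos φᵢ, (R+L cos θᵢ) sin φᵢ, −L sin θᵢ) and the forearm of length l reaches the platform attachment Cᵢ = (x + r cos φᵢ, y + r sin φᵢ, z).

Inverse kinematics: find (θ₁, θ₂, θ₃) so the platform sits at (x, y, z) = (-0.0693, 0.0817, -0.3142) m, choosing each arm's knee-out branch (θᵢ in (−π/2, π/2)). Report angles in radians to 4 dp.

rotate P by −φ1: (-0.0693, 0.0817, -0.3142)
  A=0.1693, B=-0.3142, C=(l²−L²−A²−y'²−z²)/(2L)=-0.0723
  γ=atan2(-0.3142,0.1693)=-1.0766;  ψ=arccos(-0.2026)=1.7748;  θ1=γ+ψ≈0.6982
arm 2 (φ=120.0°): x'=0.1054, y'=0.0192
  A=-0.0054, B=-0.3142, C=(l²−L²−A²−y'²−z²)/(2L)=0.1024
  √(A²+B²)=0.3142;  θ2 = -1.5880+1.2388 ≈ -0.3491
φ3=240.0° → target in arm frame (-0.0361, -0.1009)
  A=0.1361, B=-0.3142, C=(l²−L²−A²−y'²−z²)/(2L)=-0.0391
  √(A²+B²)=0.3424;  θ3 = -1.1620+1.6852 ≈ 0.5232

θ₁ = 0.6982, θ₂ = -0.3491, θ₃ = 0.5232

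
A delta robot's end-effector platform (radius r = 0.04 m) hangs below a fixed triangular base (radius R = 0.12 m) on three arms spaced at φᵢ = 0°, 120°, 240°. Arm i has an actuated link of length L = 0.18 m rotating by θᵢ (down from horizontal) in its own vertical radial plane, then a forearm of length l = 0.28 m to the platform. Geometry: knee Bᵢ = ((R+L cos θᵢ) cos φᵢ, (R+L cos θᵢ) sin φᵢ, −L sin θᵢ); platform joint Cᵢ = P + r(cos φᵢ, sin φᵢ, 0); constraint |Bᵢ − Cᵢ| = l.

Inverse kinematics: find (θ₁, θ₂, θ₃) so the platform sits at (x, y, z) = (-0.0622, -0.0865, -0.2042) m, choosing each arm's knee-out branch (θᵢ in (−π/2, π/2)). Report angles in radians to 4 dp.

θ₁ = 0.8726, θ₂ = 0.7853, θ₃ = -0.1741

φ1=0.0° → target in arm frame (-0.0622, -0.0865)
  A cos θ + B sin θ = C:  0.1422·cos θ + -0.2042·sin θ = -0.0650
  θ1 = atan2(B,A) + arccos(C/0.2488) = 0.8726
arm 2 (φ=120.0°): x'=-0.0438, y'=0.0971
  e−x'=0.1238;  (l²−L²−(e−x')²−y'²−z²)/2L = -0.0568
  θ2 = atan2(B,A) + arccos(C/0.2388) = 0.7853
arm 3 (φ=240.0°): x'=0.1060, y'=-0.0106
  e−x'=-0.0260;  (l²−L²−(e−x')²−y'²−z²)/2L = 0.0098
  θ3 = atan2(B,A) + arccos(C/0.2058) = -0.1741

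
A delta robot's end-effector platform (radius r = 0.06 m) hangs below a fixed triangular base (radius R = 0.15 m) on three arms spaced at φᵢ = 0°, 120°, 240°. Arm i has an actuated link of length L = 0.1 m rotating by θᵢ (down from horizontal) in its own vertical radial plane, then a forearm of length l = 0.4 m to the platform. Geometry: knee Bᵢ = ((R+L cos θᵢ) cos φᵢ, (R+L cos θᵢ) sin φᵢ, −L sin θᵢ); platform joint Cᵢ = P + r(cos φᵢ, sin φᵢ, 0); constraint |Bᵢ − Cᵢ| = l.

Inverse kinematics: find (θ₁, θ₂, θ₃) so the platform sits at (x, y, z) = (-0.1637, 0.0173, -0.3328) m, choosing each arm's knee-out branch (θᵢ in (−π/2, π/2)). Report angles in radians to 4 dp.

rotate P by −φ1: (-0.1637, 0.0173, -0.3328)
  A cos θ + B sin θ = C:  0.2537·cos θ + -0.3328·sin θ = -0.1271
  θ1 = atan2(B,A) + arccos(C/0.4185) = 0.9599
arm 2 (φ=120.0°): x'=0.0968, y'=0.1331
  e−x'=-0.0068;  (l²−L²−(e−x')²−y'²−z²)/2L = 0.1074
  θ2 = atan2(B,A) + arccos(C/0.3329) = -0.3490
φ3=240.0° → target in arm frame (0.0669, -0.1504)
  A cos θ + B sin θ = C:  0.0231·cos θ + -0.3328·sin θ = 0.0804
  θ3 = atan2(B,A) + arccos(C/0.3336) = -0.1741

θ₁ = 0.9599, θ₂ = -0.3490, θ₃ = -0.1741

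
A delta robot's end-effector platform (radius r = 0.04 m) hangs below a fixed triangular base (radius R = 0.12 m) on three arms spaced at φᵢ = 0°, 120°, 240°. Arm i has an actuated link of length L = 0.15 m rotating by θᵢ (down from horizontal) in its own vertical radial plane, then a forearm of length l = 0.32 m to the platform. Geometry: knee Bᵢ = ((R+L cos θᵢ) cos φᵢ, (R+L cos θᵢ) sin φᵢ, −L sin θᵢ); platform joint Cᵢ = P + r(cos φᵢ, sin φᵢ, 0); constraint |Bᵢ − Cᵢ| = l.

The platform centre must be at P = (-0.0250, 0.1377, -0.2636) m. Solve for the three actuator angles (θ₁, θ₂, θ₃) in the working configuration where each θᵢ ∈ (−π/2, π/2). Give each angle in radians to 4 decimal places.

arm 1 (φ=0.0°): x'=-0.0250, y'=0.1377
  A=0.1050, B=-0.2636, C=(l²−L²−A²−y'²−z²)/(2L)=-0.0652
  √(A²+B²)=0.2837;  θ1 = -1.1917+1.8028 ≈ 0.6111
rotate P by −φ2: (0.1318, -0.0472, -0.2636)
  A cos θ + B sin θ = C:  -0.0518·cos θ + -0.2636·sin θ = 0.0184
  θ2 = atan2(B,A) + arccos(C/0.2686) = -0.2623
arm 3 (φ=240.0°): x'=-0.1068, y'=-0.0905
  A=0.1868, B=-0.2636, C=(l²−L²−A²−y'²−z²)/(2L)=-0.1088
  γ=atan2(-0.2636,0.1868)=-0.9544;  ψ=arccos(-0.3369)=1.9144;  θ3=γ+ψ≈0.9600

θ₁ = 0.6111, θ₂ = -0.2623, θ₃ = 0.9600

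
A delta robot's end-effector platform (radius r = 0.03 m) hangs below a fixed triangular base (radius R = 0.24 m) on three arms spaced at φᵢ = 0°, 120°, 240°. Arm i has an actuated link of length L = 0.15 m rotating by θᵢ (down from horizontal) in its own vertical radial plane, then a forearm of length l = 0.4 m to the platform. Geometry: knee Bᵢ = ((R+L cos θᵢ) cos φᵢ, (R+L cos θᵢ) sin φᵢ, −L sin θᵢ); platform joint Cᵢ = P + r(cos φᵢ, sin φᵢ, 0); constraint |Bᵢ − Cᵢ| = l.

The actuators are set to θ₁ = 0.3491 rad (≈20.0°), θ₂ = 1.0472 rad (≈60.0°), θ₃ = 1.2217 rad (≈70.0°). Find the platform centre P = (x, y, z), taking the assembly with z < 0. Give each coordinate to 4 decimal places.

(0.0958, 0.0213, -0.3587)

arm 1 at φ=0.0°: ρ1 = 0.3510;  S1 = (0.3510, 0.0000, -0.0513)
S2 = (0.2850·cos120.0°, 0.2850·sin120.0°, -0.1299) = (-0.1425, 0.2468, -0.1299)
S3 = (0.2613·cos240.0°, 0.2613·sin240.0°, -0.1410) = (-0.1307, -0.2263, -0.1410)
subtract pairs → two planes through P
linear system: -0.9869x+0.4936y = -0.0277−-0.1572z; -0.9632x+-0.4526y = -0.0377−-0.1793z
det = 0.9221;  x = 0.0338+-0.1731z,  y = 0.0114+-0.0277z
into |P−S₁|² = l²: 1.0307z² + 0.2118z + -0.0566 = 0;  Δ = 0.2783;  z = -0.3587 or 0.1532 → z<0 root = -0.3587
x = 0.0958, y = 0.0213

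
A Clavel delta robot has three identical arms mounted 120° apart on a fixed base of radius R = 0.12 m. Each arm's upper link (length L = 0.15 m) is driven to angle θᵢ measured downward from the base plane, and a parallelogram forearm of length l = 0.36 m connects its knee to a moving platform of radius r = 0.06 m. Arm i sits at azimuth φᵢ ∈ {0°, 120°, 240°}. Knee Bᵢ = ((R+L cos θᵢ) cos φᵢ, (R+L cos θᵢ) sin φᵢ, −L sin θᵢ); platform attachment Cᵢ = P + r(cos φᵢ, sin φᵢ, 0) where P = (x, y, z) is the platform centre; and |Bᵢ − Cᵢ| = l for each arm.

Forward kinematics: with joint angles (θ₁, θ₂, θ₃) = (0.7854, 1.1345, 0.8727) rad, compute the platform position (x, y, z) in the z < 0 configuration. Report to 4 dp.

φ1=0.0°: virtual centre (0.1661, 0.0000, -0.1061), radius l
arm 2 at φ=120.0°: (R−r)+L cos θ2 = 0.1234;  S2 = (-0.0617, 0.1069, -0.1359)
S3 = (0.1564·cos240.0°, 0.1564·sin240.0°, -0.1149) = (-0.0782, -0.1355, -0.1149)
eliminate P² terms by subtracting sphere 1 from 2 and 3
[-0.4555 0.2137 -0.0598]·P = -0.0051;  [-0.4885 -0.2709 -0.0177]·P = -0.0012
det = 0.2278;  x = 0.0072+-0.0877z,  y = -0.0087+0.0928z
sphere 1 gives Az²+Bz+C=0 with A=1.0163, B=0.2384, C=-0.0930;  B²−4AC=0.4350;  roots -0.4418, 0.2072;  negative root z = -0.4418
x = 0.0459, y = -0.0497

(0.0459, -0.0497, -0.4418)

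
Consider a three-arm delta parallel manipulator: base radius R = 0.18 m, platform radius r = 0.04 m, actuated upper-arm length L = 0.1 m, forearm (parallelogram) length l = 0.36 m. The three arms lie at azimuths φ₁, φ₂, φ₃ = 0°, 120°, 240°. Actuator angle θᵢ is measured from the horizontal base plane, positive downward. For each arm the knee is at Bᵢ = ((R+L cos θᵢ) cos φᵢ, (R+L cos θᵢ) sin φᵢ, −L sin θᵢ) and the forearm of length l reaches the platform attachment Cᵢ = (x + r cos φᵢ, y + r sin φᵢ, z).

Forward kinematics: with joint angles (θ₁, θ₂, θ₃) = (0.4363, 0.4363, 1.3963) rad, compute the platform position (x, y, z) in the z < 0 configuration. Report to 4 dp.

(0.0540, 0.0936, -0.3417)

arm 1 at φ=0.0°: e+L cos θ1 = 0.2306;  O1 = (0.2306, 0.0000, -0.0423)
O2 = (0.2306·cos120.0°, 0.2306·sin120.0°, -0.0423) = (-0.1153, 0.1997, -0.0423)
O3 = (0.1574·cos240.0°, 0.1574·sin240.0°, -0.0985) = (-0.0787, -0.1363, -0.0985)
|O₂|²−|O₁|² = 0.0000;  |O₃|²−|O₁|² = -0.0205
linear system: -0.6919x+0.3995y = 0.0000−0.0000z; -0.6186x+-0.2726y = -0.0205−-0.1124z
det = 0.4357;  x = 0.0188+-0.1031z,  y = 0.0326+-0.1786z
into |P−O₁|² = l²: 1.0425z² + 0.1166z + -0.0819 = 0;  Δ = 0.3550;  z = -0.3417 or 0.2299 → z<0 root = -0.3417
x = 0.0540, y = 0.0936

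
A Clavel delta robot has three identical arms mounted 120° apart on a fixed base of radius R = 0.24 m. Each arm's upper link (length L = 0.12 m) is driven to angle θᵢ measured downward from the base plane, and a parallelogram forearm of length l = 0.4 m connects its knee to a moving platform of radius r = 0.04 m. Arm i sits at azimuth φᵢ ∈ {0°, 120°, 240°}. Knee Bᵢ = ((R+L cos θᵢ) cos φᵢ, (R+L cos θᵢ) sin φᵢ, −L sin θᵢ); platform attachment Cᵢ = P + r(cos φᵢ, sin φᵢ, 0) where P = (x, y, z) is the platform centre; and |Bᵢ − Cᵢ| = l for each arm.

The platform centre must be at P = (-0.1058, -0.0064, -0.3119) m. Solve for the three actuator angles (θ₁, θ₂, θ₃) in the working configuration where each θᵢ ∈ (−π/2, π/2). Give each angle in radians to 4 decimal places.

arm 1 (φ=0.0°): x'=-0.1058, y'=-0.0064
  A=0.3058, B=-0.3119, C=(l²−L²−A²−y'²−z²)/(2L)=-0.1885
  √(A²+B²)=0.4368;  θ1 = -0.7953+2.0170 ≈ 1.2217
arm 2 (φ=120.0°): x'=0.0474, y'=0.0948
  A cos θ + B sin θ = C:  0.1526·cos θ + -0.3119·sin θ = 0.0668
  γ=atan2(-0.3119,0.1526)=-1.1157;  ψ=arccos(0.1923)=1.3773;  θ2=γ+ψ≈0.2616
rotate P by −φ3: (0.0584, -0.0884, -0.3119)
  A cos θ + B sin θ = C:  0.1416·cos θ + -0.3119·sin θ = 0.0853
  γ=atan2(-0.3119,0.1416)=-1.1447;  ψ=arccos(0.2489)=1.3193;  θ3=γ+ψ≈0.1745

θ₁ = 1.2217, θ₂ = 0.2616, θ₃ = 0.1745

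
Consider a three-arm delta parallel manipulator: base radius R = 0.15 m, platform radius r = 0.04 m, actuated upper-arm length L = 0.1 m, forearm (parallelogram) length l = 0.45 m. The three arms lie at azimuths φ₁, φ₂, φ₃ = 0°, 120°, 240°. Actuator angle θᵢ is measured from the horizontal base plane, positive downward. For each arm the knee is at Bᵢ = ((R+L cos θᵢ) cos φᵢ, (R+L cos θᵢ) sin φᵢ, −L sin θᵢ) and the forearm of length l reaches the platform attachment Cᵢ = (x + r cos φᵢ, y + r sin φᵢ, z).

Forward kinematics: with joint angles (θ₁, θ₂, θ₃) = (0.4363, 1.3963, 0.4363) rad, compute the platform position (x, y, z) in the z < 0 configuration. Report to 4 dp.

(0.0738, -0.1279, -0.4547)

φ1=0.0°: virtual centre (0.2006, 0.0000, -0.0423), radius l
S2 = (0.1274·cos120.0°, 0.1274·sin120.0°, -0.0985) = (-0.0637, 0.1103, -0.0985)
S3 = (0.2006·cos240.0°, 0.2006·sin240.0°, -0.0423) = (-0.1003, -0.1738, -0.0423)
|S₂|²−|S₁|² = -0.0161;  |S₃|²−|S₁|² = 0.0000
linear system: -0.5286x+0.2206y = -0.0161−-0.1124z; -0.6019x+-0.3475y = 0.0000−0.0000z
det = 0.3165;  x = 0.0177+-0.1235z,  y = -0.0307+0.2139z
quadratic in z: (1.0610)z²+(0.1166)z+(-0.1663)=0, √Δ=0.8482 → z ∈ {-0.4547, 0.3448}; z = -0.4547 (taking z<0)
x = 0.0738, y = -0.1279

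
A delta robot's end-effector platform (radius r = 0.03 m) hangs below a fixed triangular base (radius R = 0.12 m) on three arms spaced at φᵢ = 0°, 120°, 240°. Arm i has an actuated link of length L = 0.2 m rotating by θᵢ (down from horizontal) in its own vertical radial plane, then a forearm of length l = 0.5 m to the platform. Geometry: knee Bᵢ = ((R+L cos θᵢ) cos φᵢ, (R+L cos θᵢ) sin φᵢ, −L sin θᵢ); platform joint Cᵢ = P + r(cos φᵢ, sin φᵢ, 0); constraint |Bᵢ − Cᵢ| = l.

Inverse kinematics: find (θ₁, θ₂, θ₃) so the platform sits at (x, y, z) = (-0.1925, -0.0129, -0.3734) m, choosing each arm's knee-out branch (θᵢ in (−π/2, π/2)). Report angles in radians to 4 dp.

rotate P by −φ1: (-0.1925, -0.0129, -0.3734)
  e−x'=0.2825;  (l²−L²−(e−x')²−y'²−z²)/2L = -0.0235
  γ=atan2(-0.3734,0.2825)=-0.9231;  ψ=arccos(-0.0502)=1.6210;  θ1=γ+ψ≈0.6979
rotate P by −φ2: (0.0851, 0.1732, -0.3734)
  e−x'=0.0049;  (l²−L²−(e−x')²−y'²−z²)/2L = 0.1014
  θ2 = atan2(B,A) + arccos(C/0.3734) = -0.2618
φ3=240.0° → target in arm frame (0.1074, -0.1603)
  e−x'=-0.0174;  (l²−L²−(e−x')²−y'²−z²)/2L = 0.1115
  γ=atan2(-0.3734,-0.0174)=-1.6174;  ψ=arccos(0.2982)=1.2680;  θ3=γ+ψ≈-0.3494

θ₁ = 0.6979, θ₂ = -0.2618, θ₃ = -0.3494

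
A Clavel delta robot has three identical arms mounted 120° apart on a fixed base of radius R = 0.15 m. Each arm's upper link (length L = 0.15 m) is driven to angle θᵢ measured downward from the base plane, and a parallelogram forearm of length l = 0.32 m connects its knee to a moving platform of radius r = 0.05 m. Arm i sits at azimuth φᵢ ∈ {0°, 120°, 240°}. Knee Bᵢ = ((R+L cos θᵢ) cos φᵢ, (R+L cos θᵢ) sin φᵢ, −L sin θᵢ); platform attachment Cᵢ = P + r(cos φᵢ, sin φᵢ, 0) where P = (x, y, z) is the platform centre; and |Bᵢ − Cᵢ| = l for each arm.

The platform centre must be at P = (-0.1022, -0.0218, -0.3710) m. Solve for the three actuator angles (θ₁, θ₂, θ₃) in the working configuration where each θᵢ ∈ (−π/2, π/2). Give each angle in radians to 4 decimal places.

θ₁ = 1.3966, θ₂ = 0.8730, θ₃ = 0.6984

rotate P by −φ1: (-0.1022, -0.0218, -0.3710)
  e−x'=0.2022;  (l²−L²−(e−x')²−y'²−z²)/2L = -0.3303
  γ=atan2(-0.3710,0.2022)=-1.0718;  ψ=arccos(-0.7818)=2.4684;  θ1=γ+ψ≈1.3966
φ2=120.0° → target in arm frame (0.0322, 0.0994)
  A=0.0678, B=-0.3710, C=(l²−L²−A²−y'²−z²)/(2L)=-0.2407
  √(A²+B²)=0.3771;  θ2 = -1.3901+2.2631 ≈ 0.8730
arm 3 (φ=240.0°): x'=0.0700, y'=-0.0776
  A cos θ + B sin θ = C:  0.0300·cos θ + -0.3710·sin θ = -0.2156
  θ3 = atan2(B,A) + arccos(C/0.3722) = 0.6984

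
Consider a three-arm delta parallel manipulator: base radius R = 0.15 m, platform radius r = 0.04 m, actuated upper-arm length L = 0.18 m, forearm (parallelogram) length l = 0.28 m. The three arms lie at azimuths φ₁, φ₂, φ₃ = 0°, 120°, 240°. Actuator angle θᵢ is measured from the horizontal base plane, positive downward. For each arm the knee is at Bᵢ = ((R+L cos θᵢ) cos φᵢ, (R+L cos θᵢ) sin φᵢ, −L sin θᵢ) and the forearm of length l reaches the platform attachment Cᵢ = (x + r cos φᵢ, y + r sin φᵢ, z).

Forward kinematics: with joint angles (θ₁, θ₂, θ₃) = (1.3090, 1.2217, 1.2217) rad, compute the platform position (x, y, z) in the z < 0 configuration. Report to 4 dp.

arm 1 at φ=0.0°: ρ1 = 0.1566;  centre 1 = (0.1566, 0.0000, -0.1739)
arm 2 at φ=120.0°: ρ2 = 0.1716;  centre 2 = (-0.0858, 0.1486, -0.1691)
φ3=240.0°: virtual centre (-0.0858, -0.1486, -0.1691), radius l
subtract pairs → two planes through P
linear system: -0.4847x+0.2972y = 0.0033−0.0094z; -0.4847x+-0.2972y = 0.0033−0.0094z
det = 0.2881;  x = -0.0068+0.0195z,  y = 0.0000+0.0000z
into |P−centre ₁|² = l²: 1.0004z² + 0.3414z + -0.0215 = 0;  Δ = 0.2025;  z = -0.3955 or 0.0543 → z<0 root = -0.3955
x = -0.0145, y = 0.0000

(-0.0145, 0.0000, -0.3955)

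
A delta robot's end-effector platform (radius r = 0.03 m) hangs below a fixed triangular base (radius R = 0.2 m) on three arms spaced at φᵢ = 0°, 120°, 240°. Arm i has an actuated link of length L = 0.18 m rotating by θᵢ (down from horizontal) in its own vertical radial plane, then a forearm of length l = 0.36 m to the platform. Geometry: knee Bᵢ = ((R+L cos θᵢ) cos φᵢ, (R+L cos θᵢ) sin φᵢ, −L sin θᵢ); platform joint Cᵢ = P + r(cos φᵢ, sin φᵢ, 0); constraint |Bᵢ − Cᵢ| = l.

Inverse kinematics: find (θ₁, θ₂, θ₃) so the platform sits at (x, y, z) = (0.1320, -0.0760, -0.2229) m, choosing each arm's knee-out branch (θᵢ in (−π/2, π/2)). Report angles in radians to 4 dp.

θ₁ = -0.3490, θ₂ = 1.3091, θ₃ = 0.6981

rotate P by −φ1: (0.1320, -0.0760, -0.2229)
  A cos θ + B sin θ = C:  0.0380·cos θ + -0.2229·sin θ = 0.1119
  √(A²+B²)=0.2261;  θ1 = -1.4019+1.0529 ≈ -0.3490
φ2=120.0° → target in arm frame (-0.1318, -0.0763)
  e−x'=0.3018;  (l²−L²−(e−x')²−y'²−z²)/2L = -0.1372
  γ=atan2(-0.2229,0.3018)=-0.6361;  ψ=arccos(-0.3657)=1.9452;  θ2=γ+ψ≈1.3091
arm 3 (φ=240.0°): x'=-0.0002, y'=0.1523
  A=0.1702, B=-0.2229, C=(l²−L²−A²−y'²−z²)/(2L)=-0.0129
  γ=atan2(-0.2229,0.1702)=-0.9187;  ψ=arccos(-0.0460)=1.6168;  θ3=γ+ψ≈0.6981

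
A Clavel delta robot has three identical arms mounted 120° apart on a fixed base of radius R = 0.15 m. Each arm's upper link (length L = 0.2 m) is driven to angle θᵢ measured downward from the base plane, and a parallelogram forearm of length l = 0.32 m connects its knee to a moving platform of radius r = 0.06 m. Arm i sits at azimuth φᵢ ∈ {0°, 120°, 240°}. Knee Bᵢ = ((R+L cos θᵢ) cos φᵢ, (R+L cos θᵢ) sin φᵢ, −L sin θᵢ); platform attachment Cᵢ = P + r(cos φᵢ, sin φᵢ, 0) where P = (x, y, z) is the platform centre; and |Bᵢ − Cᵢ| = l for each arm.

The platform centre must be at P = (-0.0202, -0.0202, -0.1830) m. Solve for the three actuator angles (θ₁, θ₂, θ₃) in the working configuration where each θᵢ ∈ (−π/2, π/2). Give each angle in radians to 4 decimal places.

θ₁ = 0.3494, θ₂ = 0.2621, θ₃ = 0.0000

φ1=0.0° → target in arm frame (-0.0202, -0.0202)
  A cos θ + B sin θ = C:  0.1102·cos θ + -0.1830·sin θ = 0.0409
  γ=atan2(-0.1830,0.1102)=-1.0288;  ψ=arccos(0.1914)=1.3782;  θ1=γ+ψ≈0.3494
rotate P by −φ2: (-0.0074, 0.0276, -0.1830)
  e−x'=0.0974;  (l²−L²−(e−x')²−y'²−z²)/2L = 0.0467
  γ=atan2(-0.1830,0.0974)=-1.0817;  ψ=arccos(0.2251)=1.3438;  θ2=γ+ψ≈0.2621
rotate P by −φ3: (0.0276, -0.0074, -0.1830)
  e−x'=0.0624;  (l²−L²−(e−x')²−y'²−z²)/2L = 0.0624
  θ3 = atan2(B,A) + arccos(C/0.1933) = 0.0000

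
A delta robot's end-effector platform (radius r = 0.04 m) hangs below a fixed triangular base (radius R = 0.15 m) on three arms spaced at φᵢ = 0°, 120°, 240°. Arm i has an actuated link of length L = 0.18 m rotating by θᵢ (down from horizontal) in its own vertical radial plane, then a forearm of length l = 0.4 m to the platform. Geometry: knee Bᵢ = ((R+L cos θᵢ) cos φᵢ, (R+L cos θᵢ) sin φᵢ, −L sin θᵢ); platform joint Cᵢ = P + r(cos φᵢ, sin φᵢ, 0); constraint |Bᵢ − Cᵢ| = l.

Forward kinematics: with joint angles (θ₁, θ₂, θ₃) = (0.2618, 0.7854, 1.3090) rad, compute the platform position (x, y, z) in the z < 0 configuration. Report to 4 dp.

S1 = (0.2839·cos0.0°, 0.2839·sin0.0°, -0.0466) = (0.2839, 0.0000, -0.0466)
S2 = (0.2373·cos120.0°, 0.2373·sin120.0°, -0.1273) = (-0.1186, 0.2055, -0.1273)
φ3=240.0°: virtual centre (-0.0783, -0.1356, -0.1739), radius l
subtract pairs → two planes through P
linear system: -0.8050x+0.4110y = -0.0102−-0.1614z; -0.7243x+-0.2712y = -0.0280−-0.2546z
Cramer: x(z) = 0.0277-0.2876z;  y(z) = 0.0293-0.1706z
into |P−S₁|² = l²: 1.1118z² + 0.2305z + -0.0913 = 0;  Δ = 0.4594;  z = -0.4085 or 0.2011 → z<0 root = -0.4085
x = 0.1452, y = 0.0990

(0.1452, 0.0990, -0.4085)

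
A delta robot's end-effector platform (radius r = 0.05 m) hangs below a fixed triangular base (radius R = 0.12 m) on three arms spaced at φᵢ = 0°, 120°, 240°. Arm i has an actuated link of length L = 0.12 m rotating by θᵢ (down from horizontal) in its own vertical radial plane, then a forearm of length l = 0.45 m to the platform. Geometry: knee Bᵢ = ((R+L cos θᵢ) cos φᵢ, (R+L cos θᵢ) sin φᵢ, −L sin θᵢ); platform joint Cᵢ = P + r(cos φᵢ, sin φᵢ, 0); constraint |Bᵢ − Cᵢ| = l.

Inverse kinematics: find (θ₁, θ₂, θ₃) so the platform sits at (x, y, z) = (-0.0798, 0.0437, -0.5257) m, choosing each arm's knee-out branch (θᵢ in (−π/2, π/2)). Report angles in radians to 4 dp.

θ₁ = 1.3097, θ₂ = 0.7857, θ₃ = 1.0477

φ1=0.0° → target in arm frame (-0.0798, 0.0437)
  A=0.1498, B=-0.5257, C=(l²−L²−A²−y'²−z²)/(2L)=-0.4692
  θ1 = atan2(B,A) + arccos(C/0.5466) = 1.3097
φ2=120.0° → target in arm frame (0.0777, 0.0473)
  A=-0.0077, B=-0.5257, C=(l²−L²−A²−y'²−z²)/(2L)=-0.3773
  √(A²+B²)=0.5258;  θ2 = -1.5855+2.3712 ≈ 0.7857
rotate P by −φ3: (0.0021, -0.0910, -0.5257)
  A=0.0679, B=-0.5257, C=(l²−L²−A²−y'²−z²)/(2L)=-0.4215
  γ=atan2(-0.5257,0.0679)=-1.4423;  ψ=arccos(-0.7951)=2.4900;  θ3=γ+ψ≈1.0477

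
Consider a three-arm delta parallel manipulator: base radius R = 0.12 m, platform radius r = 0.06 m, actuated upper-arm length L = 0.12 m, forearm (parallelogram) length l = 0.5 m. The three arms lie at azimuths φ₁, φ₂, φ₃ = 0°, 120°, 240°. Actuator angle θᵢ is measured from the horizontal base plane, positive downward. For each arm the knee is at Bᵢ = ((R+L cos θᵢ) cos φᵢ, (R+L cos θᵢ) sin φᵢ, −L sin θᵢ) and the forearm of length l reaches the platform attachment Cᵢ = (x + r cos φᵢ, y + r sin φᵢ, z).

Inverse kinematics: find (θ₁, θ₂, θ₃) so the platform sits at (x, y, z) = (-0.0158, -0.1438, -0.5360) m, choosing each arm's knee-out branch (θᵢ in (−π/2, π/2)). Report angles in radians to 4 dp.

rotate P by −φ1: (-0.0158, -0.1438, -0.5360)
  e−x'=0.0758;  (l²−L²−(e−x')²−y'²−z²)/2L = -0.3255
  √(A²+B²)=0.5413;  θ1 = -1.4303+2.2159 ≈ 0.7856
φ2=120.0° → target in arm frame (-0.1166, 0.0856)
  A cos θ + B sin θ = C:  0.1766·cos θ + -0.5360·sin θ = -0.3759
  √(A²+B²)=0.5644;  θ2 = -1.2525+2.2998 ≈ 1.0473
arm 3 (φ=240.0°): x'=0.1324, y'=0.0582
  e−x'=-0.0724;  (l²−L²−(e−x')²−y'²−z²)/2L = -0.2514
  γ=atan2(-0.5360,-0.0724)=-1.7051;  ψ=arccos(-0.4648)=2.0542;  θ3=γ+ψ≈0.3491

θ₁ = 0.7856, θ₂ = 1.0473, θ₃ = 0.3491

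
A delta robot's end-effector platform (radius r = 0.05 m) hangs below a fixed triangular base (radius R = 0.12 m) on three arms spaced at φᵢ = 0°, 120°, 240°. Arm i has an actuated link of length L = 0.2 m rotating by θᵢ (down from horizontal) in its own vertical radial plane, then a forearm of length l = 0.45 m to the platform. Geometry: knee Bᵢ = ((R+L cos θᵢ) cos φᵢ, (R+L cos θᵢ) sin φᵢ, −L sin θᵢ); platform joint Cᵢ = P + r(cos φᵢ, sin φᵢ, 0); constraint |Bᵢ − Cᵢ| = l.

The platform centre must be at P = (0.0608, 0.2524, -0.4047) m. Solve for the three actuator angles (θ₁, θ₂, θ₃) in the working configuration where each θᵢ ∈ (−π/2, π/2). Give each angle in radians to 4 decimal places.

φ1=0.0° → target in arm frame (0.0608, 0.2524)
  A=0.0092, B=-0.4047, C=(l²−L²−A²−y'²−z²)/(2L)=-0.1627
  √(A²+B²)=0.4048;  θ1 = -1.5481+1.9844 ≈ 0.4363
φ2=120.0° → target in arm frame (0.1882, -0.1789)
  e−x'=-0.1182;  (l²−L²−(e−x')²−y'²−z²)/2L = -0.1181
  √(A²+B²)=0.4216;  θ2 = -1.8549+1.8547 ≈ -0.0002
φ3=240.0° → target in arm frame (-0.2490, -0.0735)
  A=0.3190, B=-0.4047, C=(l²−L²−A²−y'²−z²)/(2L)=-0.2711
  θ3 = atan2(B,A) + arccos(C/0.5153) = 1.2215

θ₁ = 0.4363, θ₂ = -0.0002, θ₃ = 1.2215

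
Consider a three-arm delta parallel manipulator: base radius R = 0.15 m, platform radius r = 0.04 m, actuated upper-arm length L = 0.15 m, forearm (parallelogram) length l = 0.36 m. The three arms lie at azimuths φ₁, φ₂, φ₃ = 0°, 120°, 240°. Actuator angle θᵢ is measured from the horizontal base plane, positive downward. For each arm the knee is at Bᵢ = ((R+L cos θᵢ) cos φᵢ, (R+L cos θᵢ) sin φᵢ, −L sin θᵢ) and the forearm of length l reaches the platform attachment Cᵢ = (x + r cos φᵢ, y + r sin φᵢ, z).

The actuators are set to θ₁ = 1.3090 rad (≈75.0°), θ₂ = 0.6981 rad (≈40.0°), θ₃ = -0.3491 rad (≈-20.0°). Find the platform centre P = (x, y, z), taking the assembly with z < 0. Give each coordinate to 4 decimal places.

(-0.1640, -0.1052, -0.2886)

S1 = (0.1488·cos0.0°, 0.1488·sin0.0°, -0.1449) = (0.1488, 0.0000, -0.1449)
φ2=120.0°: virtual centre (-0.1125, 0.1948, -0.0964), radius l
arm 3 at φ=240.0°: ρ3 = 0.2510;  S3 = (-0.1255, -0.2173, 0.0513)
|S₂|²−|S₁|² = 0.0167;  |S₃|²−|S₁|² = 0.0225
plane₁₂: -0.5226x+0.3896y+0.0969z = 0.0167
det = 0.4408;  x = -0.0364+0.4423z,  y = -0.0058+0.3445z
quadratic in z: (1.3143)z²+(0.1220)z+(-0.0743)=0, √Δ=0.6367 → z ∈ {-0.2886, 0.1958}; z = -0.2886 (taking z<0)
x = -0.1640, y = -0.1052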